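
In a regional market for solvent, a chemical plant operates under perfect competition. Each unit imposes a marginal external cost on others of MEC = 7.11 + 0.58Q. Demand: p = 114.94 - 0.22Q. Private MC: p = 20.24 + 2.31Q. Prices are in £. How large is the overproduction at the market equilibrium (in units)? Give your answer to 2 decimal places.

9.27 units

Market equilibrium (private): 20.24 + 2.31Q = 114.94 - 0.22Q → Q_m = 37.4308.
Social marginal cost = private MC + MEC = 27.35 + 2.89Q.
Set SMC = demand: 27.35 + 2.89Q = 114.94 - 0.22Q → Q* = 28.1640.
Gap = |37.4308 − 28.1640| = 9.2668.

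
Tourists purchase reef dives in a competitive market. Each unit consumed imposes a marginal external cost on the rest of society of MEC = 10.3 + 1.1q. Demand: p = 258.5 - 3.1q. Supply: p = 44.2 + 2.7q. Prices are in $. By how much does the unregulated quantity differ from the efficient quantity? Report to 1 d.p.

7.4 units

Market equilibrium (private): 44.2 + 2.7q = 258.5 - 3.1q → q_m = 36.9483.
Social marginal benefit = demand − MEC = 248.2 - 4.2q.
Set SMB = MC: 248.2 - 4.2q = 44.2 + 2.7q → q* = 29.5652.
Gap = |36.9483 − 29.5652| = 7.3831.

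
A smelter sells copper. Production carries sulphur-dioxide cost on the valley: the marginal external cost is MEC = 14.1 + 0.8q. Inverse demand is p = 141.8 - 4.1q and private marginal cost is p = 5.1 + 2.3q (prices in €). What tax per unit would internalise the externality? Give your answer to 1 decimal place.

Social marginal cost = private MC + MEC = 19.2 + 3.1q.
Set SMC = demand: 19.2 + 3.1q = 141.8 - 4.1q → q* = 17.0278.
The Pigouvian tax equals MEC at q*: 14.1 + 0.8×17.0278 = 27.7222.

tax = €27.7 per unit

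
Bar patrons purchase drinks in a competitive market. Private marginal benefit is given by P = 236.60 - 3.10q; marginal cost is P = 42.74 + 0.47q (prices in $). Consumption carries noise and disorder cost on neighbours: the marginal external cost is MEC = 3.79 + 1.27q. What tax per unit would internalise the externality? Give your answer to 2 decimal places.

tax = $53.66 per unit

Social marginal benefit = demand − MEC = 232.81 - 4.37q.
Set SMB = MC: 232.81 - 4.37q = 42.74 + 0.47q → q* = 39.2707.
The Pigouvian tax equals MEC at q*: 3.79 + 1.27×39.2707 = 53.6638.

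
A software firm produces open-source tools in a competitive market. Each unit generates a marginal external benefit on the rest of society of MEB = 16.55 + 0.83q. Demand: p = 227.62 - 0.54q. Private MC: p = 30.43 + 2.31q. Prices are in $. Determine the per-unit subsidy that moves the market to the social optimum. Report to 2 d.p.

Social marginal cost = private MC − MEB = 13.88 + 1.48q.
Set SMC = demand: 13.88 + 1.48q = 227.62 - 0.54q → q* = 105.8119.
The Pigouvian subsidy equals MEB at q*: 16.55 + 0.83×105.8119 = 104.3739.

subsidy = $104.37 per unit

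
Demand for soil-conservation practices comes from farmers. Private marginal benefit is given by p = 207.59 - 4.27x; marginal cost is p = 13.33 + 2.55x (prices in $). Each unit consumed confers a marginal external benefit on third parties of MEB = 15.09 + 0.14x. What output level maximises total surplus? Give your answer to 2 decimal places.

x* = 31.34

Social marginal benefit = demand + MEB = 222.68 - 4.13x.
Set SMB = MC: 222.68 - 4.13x = 13.33 + 2.55x → x* = 31.3398.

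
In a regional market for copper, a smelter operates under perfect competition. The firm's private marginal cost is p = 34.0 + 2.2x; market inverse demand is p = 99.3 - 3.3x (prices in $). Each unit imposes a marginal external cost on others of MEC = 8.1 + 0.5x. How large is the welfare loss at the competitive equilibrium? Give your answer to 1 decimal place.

Market equilibrium (private): 34.0 + 2.2x = 99.3 - 3.3x → x_m = 11.8727.
Social marginal cost = private MC + MEC = 42.1 + 2.7x.
Set SMC = demand: 42.1 + 2.7x = 99.3 - 3.3x → x* = 9.5333.
The loss is the area between SMC and demand from x* to x_m; with linear curves that's a triangle of height MEC(x_m).
DWL = ½ × 2.3394 × 14.0364 = 16.4184.

DWL = $16.4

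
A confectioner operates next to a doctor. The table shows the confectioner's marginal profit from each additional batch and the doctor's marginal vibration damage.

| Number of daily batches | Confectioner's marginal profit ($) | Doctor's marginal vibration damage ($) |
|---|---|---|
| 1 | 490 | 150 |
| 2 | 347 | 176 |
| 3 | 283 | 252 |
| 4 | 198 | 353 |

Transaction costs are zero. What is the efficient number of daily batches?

Bargaining reaches the level where marginal profit last exceeds marginal vibration damage.
That holds through level 3 (283 ≥ 252) but not at 4 (198 < 353).

3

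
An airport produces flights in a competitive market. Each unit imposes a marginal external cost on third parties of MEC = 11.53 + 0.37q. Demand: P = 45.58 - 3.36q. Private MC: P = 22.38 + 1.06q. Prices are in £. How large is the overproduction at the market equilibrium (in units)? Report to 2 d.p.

2.81 units

Market equilibrium (private): 22.38 + 1.06q = 45.58 - 3.36q → q_m = 5.2489.
Social marginal cost = private MC + MEC = 33.91 + 1.43q.
Set SMC = demand: 33.91 + 1.43q = 45.58 - 3.36q → q* = 2.4363.
Gap = |5.2489 − 2.4363| = 2.8126.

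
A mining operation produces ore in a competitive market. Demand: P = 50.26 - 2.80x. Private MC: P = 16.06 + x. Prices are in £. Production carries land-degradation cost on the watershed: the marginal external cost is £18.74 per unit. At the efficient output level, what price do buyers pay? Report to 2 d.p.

P = £38.87

Social marginal cost = private MC + MEC = 34.80 + x.
Set SMC = demand: 34.80 + x = 50.26 - 2.80x → x* = 4.0684.
Consumer price on the demand curve at x*: 50.26 − 2.80×4.0684 = 38.8685.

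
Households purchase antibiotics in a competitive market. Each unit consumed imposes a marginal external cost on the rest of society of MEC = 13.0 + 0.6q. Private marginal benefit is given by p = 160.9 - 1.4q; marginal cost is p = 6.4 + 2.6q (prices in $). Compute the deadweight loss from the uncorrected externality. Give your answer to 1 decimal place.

Market equilibrium (private): 6.4 + 2.6q = 160.9 - 1.4q → q_m = 38.6250.
Social marginal benefit = demand − MEC = 147.9 - 2.0q.
Set SMB = MC: 147.9 - 2.0q = 6.4 + 2.6q → q* = 30.7609.
Between q* and q_m the wedge MC − SMB runs linearly from 0 to MEC(q_m), so the loss is a triangle.
DWL = ½ × 7.8641 × 36.1750 = 142.2419.

DWL = $142.2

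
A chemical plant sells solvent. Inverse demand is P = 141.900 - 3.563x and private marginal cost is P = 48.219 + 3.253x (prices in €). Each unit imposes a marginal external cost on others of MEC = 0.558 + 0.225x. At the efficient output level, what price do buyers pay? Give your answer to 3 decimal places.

P = €94.776

Social marginal cost = private MC + MEC = 48.777 + 3.478x.
Set SMC = demand: 48.777 + 3.478x = 141.900 - 3.563x → x* = 13.2258.
Consumer price on the demand curve at x*: 141.900 − 3.563×13.2258 = 94.7765.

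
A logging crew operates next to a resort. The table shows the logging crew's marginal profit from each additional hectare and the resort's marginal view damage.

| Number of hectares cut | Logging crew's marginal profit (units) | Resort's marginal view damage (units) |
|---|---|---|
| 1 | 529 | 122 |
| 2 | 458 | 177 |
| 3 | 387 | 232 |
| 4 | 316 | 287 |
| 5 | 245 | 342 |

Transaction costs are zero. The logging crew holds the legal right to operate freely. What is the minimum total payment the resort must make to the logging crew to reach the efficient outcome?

Left alone the logging crew would choose level 5 (marginal profit stays positive).
Efficient level: k* = 4 (marginal profit ≥ marginal view damage through 4).
The resort must at least cover the logging crew's forgone profit from cutting 5→4: 245 = 245.

245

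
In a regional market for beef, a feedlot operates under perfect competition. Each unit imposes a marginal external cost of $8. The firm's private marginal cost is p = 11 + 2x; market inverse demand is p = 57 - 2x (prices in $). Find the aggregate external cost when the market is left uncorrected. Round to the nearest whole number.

Market equilibrium (private): 11 + 2x = 57 - 2x → x_m = 11.5000.
Total external cost = MEC × x_m = 8 × 11.5000 = 92.0000.

$92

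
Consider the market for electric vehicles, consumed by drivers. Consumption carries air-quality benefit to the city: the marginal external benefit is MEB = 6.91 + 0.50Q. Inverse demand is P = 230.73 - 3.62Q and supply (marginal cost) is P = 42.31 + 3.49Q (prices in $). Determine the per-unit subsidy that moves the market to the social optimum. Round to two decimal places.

Social marginal benefit = demand + MEB = 237.64 - 3.12Q.
Set SMB = MC: 237.64 - 3.12Q = 42.31 + 3.49Q → Q* = 29.5507.
The Pigouvian subsidy equals MEB at Q*: 6.91 + 0.50×29.5507 = 21.6854.

subsidy = $21.69 per unit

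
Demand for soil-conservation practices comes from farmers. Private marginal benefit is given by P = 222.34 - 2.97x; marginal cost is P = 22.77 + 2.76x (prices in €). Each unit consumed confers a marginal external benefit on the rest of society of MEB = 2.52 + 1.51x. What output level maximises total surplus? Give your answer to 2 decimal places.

x* = 47.89

Social marginal benefit = demand + MEB = 224.86 - 1.46x.
Set SMB = MC: 224.86 - 1.46x = 22.77 + 2.76x → x* = 47.8886.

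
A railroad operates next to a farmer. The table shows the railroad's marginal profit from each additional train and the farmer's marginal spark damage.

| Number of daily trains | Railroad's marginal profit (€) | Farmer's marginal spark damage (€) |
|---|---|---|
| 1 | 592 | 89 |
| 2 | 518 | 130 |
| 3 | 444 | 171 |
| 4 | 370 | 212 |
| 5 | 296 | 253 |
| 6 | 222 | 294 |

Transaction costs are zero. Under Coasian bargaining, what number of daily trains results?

Bargaining reaches the level where marginal profit last exceeds marginal spark damage.
That holds through level 5 (296 ≥ 253) but not at 6 (222 < 294).

5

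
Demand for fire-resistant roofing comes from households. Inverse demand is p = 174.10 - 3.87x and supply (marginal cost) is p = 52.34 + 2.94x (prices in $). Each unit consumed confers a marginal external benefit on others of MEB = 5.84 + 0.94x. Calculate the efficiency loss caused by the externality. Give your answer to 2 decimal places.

Market equilibrium (private): 52.34 + 2.94x = 174.10 - 3.87x → x_m = 17.8796.
Social marginal benefit = demand + MEB = 179.94 - 2.93x.
Set SMB = MC: 179.94 - 2.93x = 52.34 + 2.94x → x* = 21.7376.
The welfare-loss triangle has base |x_m − x*| and height MEB(x_m) (the vertical gap between SMB and MC is zero at x* and MEB at x_m).
DWL = ½ × 3.8580 × 22.6468 = 43.6857.

DWL = $43.69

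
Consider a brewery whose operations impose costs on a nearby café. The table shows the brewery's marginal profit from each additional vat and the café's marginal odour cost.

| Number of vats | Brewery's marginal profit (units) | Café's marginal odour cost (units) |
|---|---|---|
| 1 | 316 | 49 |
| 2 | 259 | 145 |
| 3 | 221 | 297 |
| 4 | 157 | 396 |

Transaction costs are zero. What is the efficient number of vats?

Bargaining reaches the level where marginal profit last exceeds marginal odour cost.
That holds through level 2 (259 ≥ 145) but not at 3 (221 < 297).

2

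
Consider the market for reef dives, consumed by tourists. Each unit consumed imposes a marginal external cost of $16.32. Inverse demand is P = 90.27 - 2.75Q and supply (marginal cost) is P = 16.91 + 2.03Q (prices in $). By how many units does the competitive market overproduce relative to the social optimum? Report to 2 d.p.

3.41 units

Market equilibrium (private): 16.91 + 2.03Q = 90.27 - 2.75Q → Q_m = 15.3473.
Social marginal benefit = demand − MEC = 73.95 - 2.75Q.
Set SMB = MC: 73.95 - 2.75Q = 16.91 + 2.03Q → Q* = 11.9331.
Gap = |15.3473 − 11.9331| = 3.4142.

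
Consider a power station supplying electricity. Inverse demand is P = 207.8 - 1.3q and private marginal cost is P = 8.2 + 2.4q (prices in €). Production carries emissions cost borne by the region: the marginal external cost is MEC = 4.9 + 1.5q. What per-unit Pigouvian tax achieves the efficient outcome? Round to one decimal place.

tax = €61.1 per unit

Social marginal cost = private MC + MEC = 13.1 + 3.9q.
Set SMC = demand: 13.1 + 3.9q = 207.8 - 1.3q → q* = 37.4423.
The Pigouvian tax equals MEC at q*: 4.9 + 1.5×37.4423 = 61.0635.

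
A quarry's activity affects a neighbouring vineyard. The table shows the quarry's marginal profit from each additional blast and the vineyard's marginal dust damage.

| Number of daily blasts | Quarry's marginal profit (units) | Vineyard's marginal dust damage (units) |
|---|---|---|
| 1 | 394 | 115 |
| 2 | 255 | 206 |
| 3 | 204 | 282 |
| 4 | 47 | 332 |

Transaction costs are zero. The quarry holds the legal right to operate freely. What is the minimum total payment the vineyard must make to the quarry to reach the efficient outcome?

251

Left alone the quarry would choose level 4 (marginal profit stays positive).
Efficient level: k* = 2 (marginal profit ≥ marginal dust damage through 2).
The vineyard must at least cover the quarry's forgone profit from cutting 4→2: 204 + 47 = 251.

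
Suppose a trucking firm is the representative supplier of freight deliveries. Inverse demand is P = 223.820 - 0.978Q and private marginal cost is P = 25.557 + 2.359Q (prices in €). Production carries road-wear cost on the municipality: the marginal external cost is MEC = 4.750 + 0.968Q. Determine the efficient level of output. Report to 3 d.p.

Q* = 44.951

Social marginal cost = private MC + MEC = 30.307 + 3.327Q.
Set SMC = demand: 30.307 + 3.327Q = 223.820 - 0.978Q → Q* = 44.9508.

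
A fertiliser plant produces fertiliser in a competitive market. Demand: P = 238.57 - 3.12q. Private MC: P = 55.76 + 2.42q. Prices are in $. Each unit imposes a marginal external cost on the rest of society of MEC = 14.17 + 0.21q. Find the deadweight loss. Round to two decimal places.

Market equilibrium (private): 55.76 + 2.42q = 238.57 - 3.12q → q_m = 32.9982.
Social marginal cost = private MC + MEC = 69.93 + 2.63q.
Set SMC = demand: 69.93 + 2.63q = 238.57 - 3.12q → q* = 29.3287.
Height of the DWL triangle at q_m is SMC(q_m) − demand(q_m) = MEC(q_m) = 21.0996.
DWL = ½ × 3.6695 × 21.0996 = 38.7125.

DWL = $38.71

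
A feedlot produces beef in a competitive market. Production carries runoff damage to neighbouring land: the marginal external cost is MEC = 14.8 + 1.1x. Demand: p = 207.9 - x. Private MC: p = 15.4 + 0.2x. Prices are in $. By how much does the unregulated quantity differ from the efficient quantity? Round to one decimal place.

83.2 units

Market equilibrium (private): 15.4 + 0.2x = 207.9 - x → x_m = 160.4167.
Social marginal cost = private MC + MEC = 30.2 + 1.3x.
Set SMC = demand: 30.2 + 1.3x = 207.9 - x → x* = 77.2609.
Gap = |160.4167 − 77.2609| = 83.1558.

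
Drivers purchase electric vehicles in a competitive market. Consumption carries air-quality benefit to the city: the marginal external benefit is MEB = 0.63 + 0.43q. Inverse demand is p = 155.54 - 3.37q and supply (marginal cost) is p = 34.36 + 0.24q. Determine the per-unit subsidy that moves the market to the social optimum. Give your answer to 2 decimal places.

Social marginal benefit = demand + MEB = 156.17 - 2.94q.
Set SMB = MC: 156.17 - 2.94q = 34.36 + 0.24q → q* = 38.3050.
The Pigouvian subsidy equals MEB at q*: 0.63 + 0.43×38.3050 = 17.1012.

subsidy = 17.10 per unit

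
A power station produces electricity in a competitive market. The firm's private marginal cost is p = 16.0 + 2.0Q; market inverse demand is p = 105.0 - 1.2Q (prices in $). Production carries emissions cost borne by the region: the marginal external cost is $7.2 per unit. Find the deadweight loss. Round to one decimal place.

DWL = $8.1

Market equilibrium (private): 16.0 + 2.0Q = 105.0 - 1.2Q → Q_m = 27.8125.
Social marginal cost = private MC + MEC = 23.2 + 2.0Q.
Set SMC = demand: 23.2 + 2.0Q = 105.0 - 1.2Q → Q* = 25.5625.
Height of the DWL triangle at Q_m is SMC(Q_m) − demand(Q_m) = MEC(Q_m) = 7.2000.
DWL = ½ × 2.2500 × 7.2000 = 8.1000.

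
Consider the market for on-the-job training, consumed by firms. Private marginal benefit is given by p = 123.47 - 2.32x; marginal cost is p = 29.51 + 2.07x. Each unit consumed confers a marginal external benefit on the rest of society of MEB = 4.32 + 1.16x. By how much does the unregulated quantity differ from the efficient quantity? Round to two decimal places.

Market equilibrium (private): 29.51 + 2.07x = 123.47 - 2.32x → x_m = 21.4032.
Social marginal benefit = demand + MEB = 127.79 - 1.16x.
Set SMB = MC: 127.79 - 1.16x = 29.51 + 2.07x → x* = 30.4272.
Gap = |21.4032 − 30.4272| = 9.0240.

9.02 units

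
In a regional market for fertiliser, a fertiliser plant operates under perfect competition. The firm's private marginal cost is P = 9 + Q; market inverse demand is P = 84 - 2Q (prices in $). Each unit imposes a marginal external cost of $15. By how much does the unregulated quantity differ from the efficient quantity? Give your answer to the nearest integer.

5 units

Market equilibrium (private): 9 + Q = 84 - 2Q → Q_m = 25.0000.
Social marginal cost = private MC + MEC = 24 + Q.
Set SMC = demand: 24 + Q = 84 - 2Q → Q* = 20.0000.
Gap = |25.0000 − 20.0000| = 5.0000.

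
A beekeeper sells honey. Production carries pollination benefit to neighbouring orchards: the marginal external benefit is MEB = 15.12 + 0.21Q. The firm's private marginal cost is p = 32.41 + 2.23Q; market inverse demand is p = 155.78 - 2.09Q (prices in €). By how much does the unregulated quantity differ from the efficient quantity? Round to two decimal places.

Market equilibrium (private): 32.41 + 2.23Q = 155.78 - 2.09Q → Q_m = 28.5579.
Social marginal cost = private MC − MEB = 17.29 + 2.02Q.
Set SMC = demand: 17.29 + 2.02Q = 155.78 - 2.09Q → Q* = 33.6959.
Gap = |28.5579 − 33.6959| = 5.1380.

5.14 units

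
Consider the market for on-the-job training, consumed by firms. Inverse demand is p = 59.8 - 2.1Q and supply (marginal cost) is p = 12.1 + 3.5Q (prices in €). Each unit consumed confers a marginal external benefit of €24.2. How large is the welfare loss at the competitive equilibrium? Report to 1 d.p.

DWL = €52.3

Market equilibrium (private): 12.1 + 3.5Q = 59.8 - 2.1Q → Q_m = 8.5179.
Social marginal benefit = demand + MEB = 84.0 - 2.1Q.
Set SMB = MC: 84.0 - 2.1Q = 12.1 + 3.5Q → Q* = 12.8393.
The loss is the area between SMB and MC from Q* to Q_m; with linear curves that's a triangle of height MEB(Q_m).
DWL = ½ × 4.3214 × 24.2000 = 52.2889.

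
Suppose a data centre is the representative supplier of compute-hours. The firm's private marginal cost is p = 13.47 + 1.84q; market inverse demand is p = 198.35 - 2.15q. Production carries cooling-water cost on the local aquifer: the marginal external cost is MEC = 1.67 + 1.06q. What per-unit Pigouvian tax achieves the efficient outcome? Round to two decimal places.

Social marginal cost = private MC + MEC = 15.14 + 2.90q.
Set SMC = demand: 15.14 + 2.90q = 198.35 - 2.15q → q* = 36.2792.
The Pigouvian tax equals MEC at q*: 1.67 + 1.06×36.2792 = 40.1260.

tax = 40.13 per unit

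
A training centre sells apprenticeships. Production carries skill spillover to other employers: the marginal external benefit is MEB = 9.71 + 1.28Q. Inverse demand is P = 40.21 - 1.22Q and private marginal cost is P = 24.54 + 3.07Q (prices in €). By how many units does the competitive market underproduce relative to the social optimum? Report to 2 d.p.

Market equilibrium (private): 24.54 + 3.07Q = 40.21 - 1.22Q → Q_m = 3.6527.
Social marginal cost = private MC − MEB = 14.83 + 1.79Q.
Set SMC = demand: 14.83 + 1.79Q = 40.21 - 1.22Q → Q* = 8.4319.
Gap = |3.6527 − 8.4319| = 4.7792.

4.78 units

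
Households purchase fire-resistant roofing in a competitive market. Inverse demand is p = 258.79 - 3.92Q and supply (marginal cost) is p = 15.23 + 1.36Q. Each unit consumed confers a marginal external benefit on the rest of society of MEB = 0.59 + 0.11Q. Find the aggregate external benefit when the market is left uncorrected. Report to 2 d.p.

Market equilibrium (private): 15.23 + 1.36Q = 258.79 - 3.92Q → Q_m = 46.1288.
Total external benefit = ∫₀^{Q_m} (0.59 + 0.11Q) dQ = 0.59×46.1288 + ½×0.11×46.1288² = 144.2486.

144.25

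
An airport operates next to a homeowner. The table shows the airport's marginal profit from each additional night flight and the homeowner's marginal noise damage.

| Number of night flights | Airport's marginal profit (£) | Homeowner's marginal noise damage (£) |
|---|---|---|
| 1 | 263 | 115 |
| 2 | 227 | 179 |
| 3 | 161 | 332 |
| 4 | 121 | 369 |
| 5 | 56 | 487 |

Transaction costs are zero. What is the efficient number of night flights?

2

Bargaining reaches the level where marginal profit last exceeds marginal noise damage.
That holds through level 2 (227 ≥ 179) but not at 3 (161 < 332).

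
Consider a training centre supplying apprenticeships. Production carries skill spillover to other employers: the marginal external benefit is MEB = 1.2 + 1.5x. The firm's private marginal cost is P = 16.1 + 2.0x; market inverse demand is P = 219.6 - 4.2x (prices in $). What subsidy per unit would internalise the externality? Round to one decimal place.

subsidy = $66.5 per unit

Social marginal cost = private MC − MEB = 14.9 + 0.5x.
Set SMC = demand: 14.9 + 0.5x = 219.6 - 4.2x → x* = 43.5532.
The Pigouvian subsidy equals MEB at x*: 1.2 + 1.5×43.5532 = 66.5298.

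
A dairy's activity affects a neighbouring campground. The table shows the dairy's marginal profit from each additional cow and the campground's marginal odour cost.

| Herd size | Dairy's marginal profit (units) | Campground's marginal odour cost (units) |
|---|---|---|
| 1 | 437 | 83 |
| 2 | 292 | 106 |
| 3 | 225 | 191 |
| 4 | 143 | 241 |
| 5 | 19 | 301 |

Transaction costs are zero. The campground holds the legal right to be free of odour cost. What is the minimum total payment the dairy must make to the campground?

380

Efficient level: marginal profit ≥ marginal odour cost through level 3, so k* = 3.
With the campground holding the right, the dairy must at least compensate total damage at k*: 83 + 106 + 191 = 380.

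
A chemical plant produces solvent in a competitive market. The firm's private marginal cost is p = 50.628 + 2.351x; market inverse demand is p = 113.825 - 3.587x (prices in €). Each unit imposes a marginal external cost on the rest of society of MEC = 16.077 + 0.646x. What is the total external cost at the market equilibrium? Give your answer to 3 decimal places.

Market equilibrium (private): 50.628 + 2.351x = 113.825 - 3.587x → x_m = 10.6428.
Total external cost = ∫₀^{x_m} (16.077 + 0.646x) dx = 16.077×10.6428 + ½×0.646×10.6428² = 207.6902.

€207.690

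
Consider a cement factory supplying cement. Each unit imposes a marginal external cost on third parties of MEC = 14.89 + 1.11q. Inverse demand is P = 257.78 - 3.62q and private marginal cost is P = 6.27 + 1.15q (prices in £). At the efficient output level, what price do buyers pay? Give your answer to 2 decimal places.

P = £112.11

Social marginal cost = private MC + MEC = 21.16 + 2.26q.
Set SMC = demand: 21.16 + 2.26q = 257.78 - 3.62q → q* = 40.2415.
Consumer price on the demand curve at q*: 257.78 − 3.62×40.2415 = 112.1058.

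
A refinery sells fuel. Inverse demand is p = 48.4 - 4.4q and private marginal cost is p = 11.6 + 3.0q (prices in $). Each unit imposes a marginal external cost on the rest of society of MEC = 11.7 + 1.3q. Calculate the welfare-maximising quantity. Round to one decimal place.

q* = 2.9

Social marginal cost = private MC + MEC = 23.3 + 4.3q.
Set SMC = demand: 23.3 + 4.3q = 48.4 - 4.4q → q* = 2.8851.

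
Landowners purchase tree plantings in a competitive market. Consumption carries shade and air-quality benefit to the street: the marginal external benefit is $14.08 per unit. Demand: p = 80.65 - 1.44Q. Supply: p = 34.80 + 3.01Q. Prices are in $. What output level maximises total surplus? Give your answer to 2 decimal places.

Q* = 13.47

Social marginal benefit = demand + MEB = 94.73 - 1.44Q.
Set SMB = MC: 94.73 - 1.44Q = 34.80 + 3.01Q → Q* = 13.4674.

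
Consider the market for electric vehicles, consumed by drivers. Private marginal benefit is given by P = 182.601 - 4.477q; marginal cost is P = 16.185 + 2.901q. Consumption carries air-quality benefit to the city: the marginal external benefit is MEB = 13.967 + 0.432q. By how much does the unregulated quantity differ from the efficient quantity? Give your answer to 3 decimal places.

3.414 units

Market equilibrium (private): 16.185 + 2.901q = 182.601 - 4.477q → q_m = 22.5557.
Social marginal benefit = demand + MEB = 196.568 - 4.045q.
Set SMB = MC: 196.568 - 4.045q = 16.185 + 2.901q → q* = 25.9693.
Gap = |22.5557 − 25.9693| = 3.4136.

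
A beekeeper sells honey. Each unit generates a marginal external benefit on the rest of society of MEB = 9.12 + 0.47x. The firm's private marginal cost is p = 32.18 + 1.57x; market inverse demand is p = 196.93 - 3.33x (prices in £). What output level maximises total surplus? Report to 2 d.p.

x* = 39.25

Social marginal cost = private MC − MEB = 23.06 + 1.10x.
Set SMC = demand: 23.06 + 1.10x = 196.93 - 3.33x → x* = 39.2483.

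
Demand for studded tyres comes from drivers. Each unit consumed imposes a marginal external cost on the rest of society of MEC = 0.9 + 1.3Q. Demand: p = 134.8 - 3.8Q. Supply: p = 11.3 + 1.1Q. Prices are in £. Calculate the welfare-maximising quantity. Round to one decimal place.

Q* = 19.8

Social marginal benefit = demand − MEC = 133.9 - 5.1Q.
Set SMB = MC: 133.9 - 5.1Q = 11.3 + 1.1Q → Q* = 19.7742.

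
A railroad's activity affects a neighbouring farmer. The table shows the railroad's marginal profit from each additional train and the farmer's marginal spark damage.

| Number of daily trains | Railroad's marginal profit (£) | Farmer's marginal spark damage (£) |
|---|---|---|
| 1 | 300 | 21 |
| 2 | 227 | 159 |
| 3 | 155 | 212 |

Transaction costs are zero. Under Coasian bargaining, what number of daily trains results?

2

Bargaining reaches the level where marginal profit last exceeds marginal spark damage.
That holds through level 2 (227 ≥ 159) but not at 3 (155 < 212).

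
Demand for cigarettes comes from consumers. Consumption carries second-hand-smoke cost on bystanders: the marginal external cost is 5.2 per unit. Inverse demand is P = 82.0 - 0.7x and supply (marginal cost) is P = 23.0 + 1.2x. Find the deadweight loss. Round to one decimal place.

DWL = 7.1

Market equilibrium (private): 23.0 + 1.2x = 82.0 - 0.7x → x_m = 31.0526.
Social marginal benefit = demand − MEC = 76.8 - 0.7x.
Set SMB = MC: 76.8 - 0.7x = 23.0 + 1.2x → x* = 28.3158.
The loss is the area between SMB and MC from x* to x_m; with linear curves that's a triangle of height MEC(x_m).
DWL = ½ × 2.7368 × 5.2000 = 7.1157.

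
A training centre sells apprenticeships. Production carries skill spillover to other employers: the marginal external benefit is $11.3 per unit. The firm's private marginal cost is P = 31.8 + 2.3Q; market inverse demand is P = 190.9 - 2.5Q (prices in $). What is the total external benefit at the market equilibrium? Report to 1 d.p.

Market equilibrium (private): 31.8 + 2.3Q = 190.9 - 2.5Q → Q_m = 33.1458.
Total external benefit = MEB × Q_m = 11.3 × 33.1458 = 374.5475.

$374.5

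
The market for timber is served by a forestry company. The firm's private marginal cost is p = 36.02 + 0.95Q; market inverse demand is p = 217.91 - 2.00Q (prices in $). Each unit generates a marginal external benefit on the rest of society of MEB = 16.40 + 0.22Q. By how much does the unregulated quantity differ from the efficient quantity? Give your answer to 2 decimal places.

10.98 units

Market equilibrium (private): 36.02 + 0.95Q = 217.91 - 2.00Q → Q_m = 61.6576.
Social marginal cost = private MC − MEB = 19.62 + 0.73Q.
Set SMC = demand: 19.62 + 0.73Q = 217.91 - 2.00Q → Q* = 72.6337.
Gap = |61.6576 − 72.6337| = 10.9761.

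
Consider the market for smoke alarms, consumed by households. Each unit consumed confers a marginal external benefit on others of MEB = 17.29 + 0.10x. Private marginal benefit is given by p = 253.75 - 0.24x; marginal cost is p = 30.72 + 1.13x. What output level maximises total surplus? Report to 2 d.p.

x* = 189.23

Social marginal benefit = demand + MEB = 271.04 - 0.14x.
Set SMB = MC: 271.04 - 0.14x = 30.72 + 1.13x → x* = 189.2283.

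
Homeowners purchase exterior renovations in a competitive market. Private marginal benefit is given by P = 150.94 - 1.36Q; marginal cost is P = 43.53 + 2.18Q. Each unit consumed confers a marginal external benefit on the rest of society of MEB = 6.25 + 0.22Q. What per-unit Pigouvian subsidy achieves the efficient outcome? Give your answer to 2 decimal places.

Social marginal benefit = demand + MEB = 157.19 - 1.14Q.
Set SMB = MC: 157.19 - 1.14Q = 43.53 + 2.18Q → Q* = 34.2349.
The Pigouvian subsidy equals MEB at Q*: 6.25 + 0.22×34.2349 = 13.7817.

subsidy = 13.78 per unit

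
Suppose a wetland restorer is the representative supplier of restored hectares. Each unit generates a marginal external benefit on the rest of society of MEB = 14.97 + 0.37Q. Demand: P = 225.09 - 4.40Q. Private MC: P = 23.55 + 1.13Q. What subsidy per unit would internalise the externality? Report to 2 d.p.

Social marginal cost = private MC − MEB = 8.58 + 0.76Q.
Set SMC = demand: 8.58 + 0.76Q = 225.09 - 4.40Q → Q* = 41.9593.
The Pigouvian subsidy equals MEB at Q*: 14.97 + 0.37×41.9593 = 30.4949.

subsidy = 30.49 per unit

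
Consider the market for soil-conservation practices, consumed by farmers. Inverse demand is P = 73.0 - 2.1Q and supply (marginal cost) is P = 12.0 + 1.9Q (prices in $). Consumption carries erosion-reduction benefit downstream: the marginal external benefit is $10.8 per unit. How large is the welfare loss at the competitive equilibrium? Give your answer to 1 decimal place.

DWL = $14.6

Market equilibrium (private): 12.0 + 1.9Q = 73.0 - 2.1Q → Q_m = 15.2500.
Social marginal benefit = demand + MEB = 83.8 - 2.1Q.
Set SMB = MC: 83.8 - 2.1Q = 12.0 + 1.9Q → Q* = 17.9500.
The welfare-loss triangle has base |Q_m − Q*| and height MEB(Q_m) (the vertical gap between SMB and MC is zero at Q* and MEB at Q_m).
DWL = ½ × 2.7000 × 10.8000 = 14.5800.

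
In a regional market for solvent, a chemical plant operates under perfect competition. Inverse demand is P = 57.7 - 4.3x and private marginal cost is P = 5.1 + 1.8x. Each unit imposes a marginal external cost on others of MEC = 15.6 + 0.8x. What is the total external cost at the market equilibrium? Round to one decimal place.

Market equilibrium (private): 5.1 + 1.8x = 57.7 - 4.3x → x_m = 8.6230.
Total external cost = ∫₀^{x_m} (15.6 + 0.8x) dx = 15.6×8.6230 + ½×0.8×8.6230² = 164.2613.

164.3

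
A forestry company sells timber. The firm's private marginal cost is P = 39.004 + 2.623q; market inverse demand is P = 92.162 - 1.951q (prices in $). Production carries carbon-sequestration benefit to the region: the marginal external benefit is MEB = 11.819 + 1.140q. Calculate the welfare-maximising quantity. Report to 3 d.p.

Social marginal cost = private MC − MEB = 27.185 + 1.483q.
Set SMC = demand: 27.185 + 1.483q = 92.162 - 1.951q → q* = 18.9217.

q* = 18.922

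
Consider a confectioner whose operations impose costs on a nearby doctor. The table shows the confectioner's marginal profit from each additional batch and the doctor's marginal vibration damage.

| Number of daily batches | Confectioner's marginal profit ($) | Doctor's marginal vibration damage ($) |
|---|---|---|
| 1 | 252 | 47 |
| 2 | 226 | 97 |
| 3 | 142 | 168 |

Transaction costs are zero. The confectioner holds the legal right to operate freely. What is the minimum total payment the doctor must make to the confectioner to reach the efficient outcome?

Left alone the confectioner would choose level 3 (marginal profit stays positive).
Efficient level: k* = 2 (marginal profit ≥ marginal vibration damage through 2).
The doctor must at least cover the confectioner's forgone profit from cutting 3→2: 142 = 142.

$142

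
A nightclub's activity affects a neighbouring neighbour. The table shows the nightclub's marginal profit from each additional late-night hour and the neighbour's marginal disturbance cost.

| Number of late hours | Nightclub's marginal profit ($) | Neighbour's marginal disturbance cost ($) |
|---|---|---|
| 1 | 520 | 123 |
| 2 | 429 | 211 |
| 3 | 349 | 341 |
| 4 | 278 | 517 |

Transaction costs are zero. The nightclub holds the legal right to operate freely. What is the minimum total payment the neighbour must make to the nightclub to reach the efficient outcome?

$278

Left alone the nightclub would choose level 4 (marginal profit stays positive).
Efficient level: k* = 3 (marginal profit ≥ marginal disturbance cost through 3).
The neighbour must at least cover the nightclub's forgone profit from cutting 4→3: 278 = 278.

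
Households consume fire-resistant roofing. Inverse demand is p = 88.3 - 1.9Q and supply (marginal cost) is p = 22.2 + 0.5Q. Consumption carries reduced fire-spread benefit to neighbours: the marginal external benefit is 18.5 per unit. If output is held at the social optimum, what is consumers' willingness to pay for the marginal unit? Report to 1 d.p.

P = 21.3

Social marginal benefit = demand + MEB = 106.8 - 1.9Q.
Set SMB = MC: 106.8 - 1.9Q = 22.2 + 0.5Q → Q* = 35.2500.
Consumer price on the demand curve at Q*: 88.3 − 1.9×35.2500 = 21.3250.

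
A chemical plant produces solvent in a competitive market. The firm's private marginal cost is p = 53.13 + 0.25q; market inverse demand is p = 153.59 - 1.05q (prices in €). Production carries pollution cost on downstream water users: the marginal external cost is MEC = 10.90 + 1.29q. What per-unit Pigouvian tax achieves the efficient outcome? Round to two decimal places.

tax = €55.51 per unit

Social marginal cost = private MC + MEC = 64.03 + 1.54q.
Set SMC = demand: 64.03 + 1.54q = 153.59 - 1.05q → q* = 34.5792.
The Pigouvian tax equals MEC at q*: 10.90 + 1.29×34.5792 = 55.5072.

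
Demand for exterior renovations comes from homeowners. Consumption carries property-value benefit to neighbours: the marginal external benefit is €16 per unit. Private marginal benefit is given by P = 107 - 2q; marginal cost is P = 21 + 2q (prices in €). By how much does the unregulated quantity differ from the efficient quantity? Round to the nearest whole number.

Market equilibrium (private): 21 + 2q = 107 - 2q → q_m = 21.5000.
Social marginal benefit = demand + MEB = 123 - 2q.
Set SMB = MC: 123 - 2q = 21 + 2q → q* = 25.5000.
Gap = |21.5000 − 25.5000| = 4.0000.

4 units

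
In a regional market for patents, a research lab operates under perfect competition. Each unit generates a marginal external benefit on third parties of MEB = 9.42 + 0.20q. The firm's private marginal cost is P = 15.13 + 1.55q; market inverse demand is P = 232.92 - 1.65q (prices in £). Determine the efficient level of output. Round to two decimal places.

Social marginal cost = private MC − MEB = 5.71 + 1.35q.
Set SMC = demand: 5.71 + 1.35q = 232.92 - 1.65q → q* = 75.7367.

q* = 75.74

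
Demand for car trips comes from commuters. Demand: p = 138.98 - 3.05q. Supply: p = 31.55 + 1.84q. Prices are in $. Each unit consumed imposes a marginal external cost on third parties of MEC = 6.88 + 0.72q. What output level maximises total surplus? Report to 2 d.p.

q* = 17.92

Social marginal benefit = demand − MEC = 132.10 - 3.77q.
Set SMB = MC: 132.10 - 3.77q = 31.55 + 1.84q → q* = 17.9234.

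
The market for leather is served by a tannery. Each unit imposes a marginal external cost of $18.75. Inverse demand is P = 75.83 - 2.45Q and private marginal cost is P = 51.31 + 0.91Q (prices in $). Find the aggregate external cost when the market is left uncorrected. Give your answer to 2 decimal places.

$136.83

Market equilibrium (private): 51.31 + 0.91Q = 75.83 - 2.45Q → Q_m = 7.2976.
Total external cost = MEC × Q_m = 18.75 × 7.2976 = 136.8300.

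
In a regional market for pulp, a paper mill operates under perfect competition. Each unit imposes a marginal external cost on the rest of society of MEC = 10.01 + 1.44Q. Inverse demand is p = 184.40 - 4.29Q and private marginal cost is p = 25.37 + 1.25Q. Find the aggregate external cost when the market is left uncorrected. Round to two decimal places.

880.64

Market equilibrium (private): 25.37 + 1.25Q = 184.40 - 4.29Q → Q_m = 28.7058.
Total external cost = ∫₀^{Q_m} (10.01 + 1.44Q) dQ = 10.01×28.7058 + ½×1.44×28.7058² = 880.6416.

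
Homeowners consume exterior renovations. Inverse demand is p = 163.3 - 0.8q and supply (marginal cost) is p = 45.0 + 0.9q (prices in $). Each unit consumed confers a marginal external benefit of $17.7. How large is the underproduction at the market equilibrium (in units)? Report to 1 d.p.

10.4 units

Market equilibrium (private): 45.0 + 0.9q = 163.3 - 0.8q → q_m = 69.5882.
Social marginal benefit = demand + MEB = 181.0 - 0.8q.
Set SMB = MC: 181.0 - 0.8q = 45.0 + 0.9q → q* = 80.0000.
Gap = |69.5882 − 80.0000| = 10.4118.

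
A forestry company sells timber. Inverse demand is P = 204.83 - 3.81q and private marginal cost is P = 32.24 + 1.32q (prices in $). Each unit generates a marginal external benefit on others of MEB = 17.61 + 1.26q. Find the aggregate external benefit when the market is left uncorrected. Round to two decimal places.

Market equilibrium (private): 32.24 + 1.32q = 204.83 - 3.81q → q_m = 33.6433.
Total external benefit = ∫₀^{q_m} (17.61 + 1.26q) dq = 17.61×33.6433 + ½×1.26×33.6433² = 1305.5376.

$1305.54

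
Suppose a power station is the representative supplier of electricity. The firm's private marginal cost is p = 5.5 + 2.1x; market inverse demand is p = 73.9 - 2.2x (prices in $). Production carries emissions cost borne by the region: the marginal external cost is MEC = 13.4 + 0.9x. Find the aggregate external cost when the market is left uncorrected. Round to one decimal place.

$327.0

Market equilibrium (private): 5.5 + 2.1x = 73.9 - 2.2x → x_m = 15.9070.
Total external cost = ∫₀^{x_m} (13.4 + 0.9x) dx = 13.4×15.9070 + ½×0.9×15.9070² = 327.0185.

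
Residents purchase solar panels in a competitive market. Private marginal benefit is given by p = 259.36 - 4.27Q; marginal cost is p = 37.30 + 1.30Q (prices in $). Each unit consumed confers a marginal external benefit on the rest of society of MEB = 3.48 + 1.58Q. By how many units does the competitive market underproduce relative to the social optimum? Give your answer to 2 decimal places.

Market equilibrium (private): 37.30 + 1.30Q = 259.36 - 4.27Q → Q_m = 39.8671.
Social marginal benefit = demand + MEB = 262.84 - 2.69Q.
Set SMB = MC: 262.84 - 2.69Q = 37.30 + 1.30Q → Q* = 56.5263.
Gap = |39.8671 − 56.5263| = 16.6592.

16.66 units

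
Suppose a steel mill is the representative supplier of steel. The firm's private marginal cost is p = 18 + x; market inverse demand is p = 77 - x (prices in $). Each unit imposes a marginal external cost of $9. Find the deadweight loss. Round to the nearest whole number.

DWL = $20

Market equilibrium (private): 18 + x = 77 - x → x_m = 29.5000.
Social marginal cost = private MC + MEC = 27 + x.
Set SMC = demand: 27 + x = 77 - x → x* = 25.0000.
The loss is the area between SMC and demand from x* to x_m; with linear curves that's a triangle of height MEC(x_m).
DWL = ½ × 4.5000 × 9.0000 = 20.2500.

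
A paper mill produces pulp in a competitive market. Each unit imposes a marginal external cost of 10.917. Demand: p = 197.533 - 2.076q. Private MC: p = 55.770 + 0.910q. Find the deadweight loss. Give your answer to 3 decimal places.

Market equilibrium (private): 55.770 + 0.910q = 197.533 - 2.076q → q_m = 47.4759.
Social marginal cost = private MC + MEC = 66.687 + 0.910q.
Set SMC = demand: 66.687 + 0.910q = 197.533 - 2.076q → q* = 43.8198.
Between q* and q_m the wedge SMC − demand runs linearly from 0 to MEC(q_m), so the loss is a triangle.
DWL = ½ × 3.6561 × 10.9170 = 19.9568.

DWL = 19.957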